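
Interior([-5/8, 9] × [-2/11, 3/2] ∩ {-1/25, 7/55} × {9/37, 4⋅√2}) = ∅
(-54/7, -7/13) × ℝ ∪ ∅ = (-54/7, -7/13) × ℝ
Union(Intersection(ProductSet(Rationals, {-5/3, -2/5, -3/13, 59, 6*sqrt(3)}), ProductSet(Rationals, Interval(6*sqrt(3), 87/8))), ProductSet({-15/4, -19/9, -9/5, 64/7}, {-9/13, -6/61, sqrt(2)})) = Union(ProductSet({-15/4, -19/9, -9/5, 64/7}, {-9/13, -6/61, sqrt(2)}), ProductSet(Rationals, {6*sqrt(3)}))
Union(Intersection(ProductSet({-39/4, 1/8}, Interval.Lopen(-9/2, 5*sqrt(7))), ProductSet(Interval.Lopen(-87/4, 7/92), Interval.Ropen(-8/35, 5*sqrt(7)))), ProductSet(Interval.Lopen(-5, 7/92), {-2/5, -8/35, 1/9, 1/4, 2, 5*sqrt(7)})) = Union(ProductSet({-39/4}, Interval.Ropen(-8/35, 5*sqrt(7))), ProductSet(Interval.Lopen(-5, 7/92), {-2/5, -8/35, 1/9, 1/4, 2, 5*sqrt(7)}))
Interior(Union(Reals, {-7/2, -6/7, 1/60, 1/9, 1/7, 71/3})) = Reals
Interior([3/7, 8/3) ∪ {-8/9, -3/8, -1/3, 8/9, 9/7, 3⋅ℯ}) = (3/7, 8/3)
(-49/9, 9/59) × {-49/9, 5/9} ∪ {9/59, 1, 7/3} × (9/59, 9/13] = ((-49/9, 9/59) × {-49/9, 5/9}) ∪ ({9/59, 1, 7/3} × (9/59, 9/13])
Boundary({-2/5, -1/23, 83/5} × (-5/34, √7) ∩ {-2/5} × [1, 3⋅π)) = {-2/5} × [1, √7]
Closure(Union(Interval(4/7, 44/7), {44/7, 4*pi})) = Union({4*pi}, Interval(4/7, 44/7))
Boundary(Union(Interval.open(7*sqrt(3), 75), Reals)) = EmptySet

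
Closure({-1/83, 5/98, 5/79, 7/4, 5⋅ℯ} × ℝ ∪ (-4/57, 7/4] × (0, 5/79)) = ({-4/57, 7/4} × [0, 5/79]) ∪ ([-4/57, 7/4] × {0, 5/79}) ∪ ({-1/83, 5/98, 5/79, 7/4, 5⋅ℯ} × ℝ) ∪ ((-4/57, 7/4] × (0, 5/79))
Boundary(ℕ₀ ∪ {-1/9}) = {-1/9} ∪ ℕ₀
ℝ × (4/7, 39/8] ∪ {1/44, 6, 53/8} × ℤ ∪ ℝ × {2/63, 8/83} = ({1/44, 6, 53/8} × ℤ) ∪ (ℝ × ({2/63, 8/83} ∪ (4/7, 39/8]))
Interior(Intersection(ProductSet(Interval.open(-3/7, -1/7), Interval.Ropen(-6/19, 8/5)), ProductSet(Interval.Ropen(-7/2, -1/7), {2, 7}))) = EmptySet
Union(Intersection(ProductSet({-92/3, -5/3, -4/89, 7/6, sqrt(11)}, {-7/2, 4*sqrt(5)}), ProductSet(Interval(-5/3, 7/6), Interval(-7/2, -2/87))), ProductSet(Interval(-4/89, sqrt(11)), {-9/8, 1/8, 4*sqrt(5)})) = Union(ProductSet({-5/3, -4/89, 7/6}, {-7/2}), ProductSet(Interval(-4/89, sqrt(11)), {-9/8, 1/8, 4*sqrt(5)}))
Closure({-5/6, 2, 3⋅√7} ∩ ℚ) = {-5/6, 2}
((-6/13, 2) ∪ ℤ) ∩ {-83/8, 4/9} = {4/9}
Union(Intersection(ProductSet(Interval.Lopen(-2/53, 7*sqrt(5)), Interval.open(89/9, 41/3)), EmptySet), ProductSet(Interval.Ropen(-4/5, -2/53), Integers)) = ProductSet(Interval.Ropen(-4/5, -2/53), Integers)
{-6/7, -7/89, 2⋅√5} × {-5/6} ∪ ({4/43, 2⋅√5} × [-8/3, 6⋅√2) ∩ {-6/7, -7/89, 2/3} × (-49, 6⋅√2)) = {-6/7, -7/89, 2⋅√5} × {-5/6}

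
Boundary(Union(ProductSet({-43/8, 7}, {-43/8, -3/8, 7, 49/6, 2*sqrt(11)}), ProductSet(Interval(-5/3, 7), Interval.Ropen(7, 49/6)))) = Union(ProductSet({-43/8, 7}, {-43/8, -3/8, 7, 49/6, 2*sqrt(11)}), ProductSet({-5/3, 7}, Interval(7, 49/6)), ProductSet(Interval(-5/3, 7), {7, 49/6}))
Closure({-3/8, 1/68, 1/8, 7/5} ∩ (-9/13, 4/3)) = {-3/8, 1/68, 1/8}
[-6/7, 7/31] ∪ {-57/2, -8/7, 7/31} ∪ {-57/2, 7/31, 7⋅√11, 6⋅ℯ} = {-57/2, -8/7, 7⋅√11, 6⋅ℯ} ∪ [-6/7, 7/31]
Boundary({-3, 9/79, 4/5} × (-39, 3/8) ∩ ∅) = ∅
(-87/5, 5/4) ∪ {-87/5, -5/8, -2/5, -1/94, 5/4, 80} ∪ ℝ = (-∞, ∞)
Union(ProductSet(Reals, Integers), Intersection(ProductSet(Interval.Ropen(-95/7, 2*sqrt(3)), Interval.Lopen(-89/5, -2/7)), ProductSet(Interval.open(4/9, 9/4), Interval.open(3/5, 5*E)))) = ProductSet(Reals, Integers)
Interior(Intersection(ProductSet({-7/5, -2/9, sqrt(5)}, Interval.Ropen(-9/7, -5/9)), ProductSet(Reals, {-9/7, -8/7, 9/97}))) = EmptySet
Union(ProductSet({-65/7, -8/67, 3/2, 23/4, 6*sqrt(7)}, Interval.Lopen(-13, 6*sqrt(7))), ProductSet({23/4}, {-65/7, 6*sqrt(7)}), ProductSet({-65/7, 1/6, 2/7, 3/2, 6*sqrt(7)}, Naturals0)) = Union(ProductSet({-65/7, -8/67, 3/2, 23/4, 6*sqrt(7)}, Interval.Lopen(-13, 6*sqrt(7))), ProductSet({-65/7, 1/6, 2/7, 3/2, 6*sqrt(7)}, Naturals0))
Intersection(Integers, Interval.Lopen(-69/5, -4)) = Range(-13, -3, 1)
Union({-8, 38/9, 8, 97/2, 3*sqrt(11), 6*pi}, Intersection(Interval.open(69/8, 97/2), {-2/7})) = {-8, 38/9, 8, 97/2, 3*sqrt(11), 6*pi}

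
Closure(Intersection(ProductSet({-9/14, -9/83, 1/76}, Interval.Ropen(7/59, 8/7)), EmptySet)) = EmptySet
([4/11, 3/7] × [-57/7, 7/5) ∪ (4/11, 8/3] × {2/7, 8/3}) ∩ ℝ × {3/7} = [4/11, 3/7] × {3/7}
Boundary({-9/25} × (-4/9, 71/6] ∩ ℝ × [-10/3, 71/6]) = {-9/25} × [-4/9, 71/6]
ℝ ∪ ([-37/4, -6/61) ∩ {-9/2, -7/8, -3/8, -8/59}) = ℝ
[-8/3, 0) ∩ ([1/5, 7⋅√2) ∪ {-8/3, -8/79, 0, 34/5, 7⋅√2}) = {-8/3, -8/79}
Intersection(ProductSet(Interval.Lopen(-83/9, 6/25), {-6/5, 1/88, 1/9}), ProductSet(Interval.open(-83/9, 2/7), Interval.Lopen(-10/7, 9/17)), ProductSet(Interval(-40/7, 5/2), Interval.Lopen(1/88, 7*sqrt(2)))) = ProductSet(Interval(-40/7, 6/25), {1/9})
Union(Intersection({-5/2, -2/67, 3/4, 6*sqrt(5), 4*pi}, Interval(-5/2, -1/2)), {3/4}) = {-5/2, 3/4}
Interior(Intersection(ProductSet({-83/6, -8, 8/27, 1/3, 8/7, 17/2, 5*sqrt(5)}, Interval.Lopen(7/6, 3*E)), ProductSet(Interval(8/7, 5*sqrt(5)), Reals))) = EmptySet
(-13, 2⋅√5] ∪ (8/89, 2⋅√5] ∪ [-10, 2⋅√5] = (-13, 2⋅√5]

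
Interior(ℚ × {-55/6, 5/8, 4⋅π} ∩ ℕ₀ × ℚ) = ∅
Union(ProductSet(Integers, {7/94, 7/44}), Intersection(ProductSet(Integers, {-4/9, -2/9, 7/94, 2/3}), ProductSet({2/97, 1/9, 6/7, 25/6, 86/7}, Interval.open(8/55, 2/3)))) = ProductSet(Integers, {7/94, 7/44})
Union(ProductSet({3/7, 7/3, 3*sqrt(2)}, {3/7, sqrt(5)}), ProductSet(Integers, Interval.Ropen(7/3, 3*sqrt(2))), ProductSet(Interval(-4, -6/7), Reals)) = Union(ProductSet({3/7, 7/3, 3*sqrt(2)}, {3/7, sqrt(5)}), ProductSet(Integers, Interval.Ropen(7/3, 3*sqrt(2))), ProductSet(Interval(-4, -6/7), Reals))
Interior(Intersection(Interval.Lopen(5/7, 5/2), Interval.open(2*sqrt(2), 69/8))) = EmptySet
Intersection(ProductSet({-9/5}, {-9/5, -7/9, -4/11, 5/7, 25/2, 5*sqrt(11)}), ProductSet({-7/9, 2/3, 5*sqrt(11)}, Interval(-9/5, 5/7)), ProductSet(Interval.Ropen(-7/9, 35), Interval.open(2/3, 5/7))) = EmptySet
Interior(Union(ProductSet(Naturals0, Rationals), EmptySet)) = EmptySet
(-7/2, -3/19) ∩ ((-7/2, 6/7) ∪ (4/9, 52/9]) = (-7/2, -3/19)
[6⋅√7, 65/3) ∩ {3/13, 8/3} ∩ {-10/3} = ∅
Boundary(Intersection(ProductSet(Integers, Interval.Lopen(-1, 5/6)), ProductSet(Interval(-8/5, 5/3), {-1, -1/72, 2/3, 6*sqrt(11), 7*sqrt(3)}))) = ProductSet(Range(-1, 2, 1), {-1/72, 2/3})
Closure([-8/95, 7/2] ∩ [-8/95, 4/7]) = [-8/95, 4/7]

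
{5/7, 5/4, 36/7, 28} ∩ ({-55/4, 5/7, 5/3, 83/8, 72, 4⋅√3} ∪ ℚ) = {5/7, 5/4, 36/7, 28}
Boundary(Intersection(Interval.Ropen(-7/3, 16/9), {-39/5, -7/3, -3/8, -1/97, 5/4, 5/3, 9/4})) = {-7/3, -3/8, -1/97, 5/4, 5/3}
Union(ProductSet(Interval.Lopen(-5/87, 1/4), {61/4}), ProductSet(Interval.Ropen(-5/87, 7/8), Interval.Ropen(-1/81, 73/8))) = Union(ProductSet(Interval.Lopen(-5/87, 1/4), {61/4}), ProductSet(Interval.Ropen(-5/87, 7/8), Interval.Ropen(-1/81, 73/8)))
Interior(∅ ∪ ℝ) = ℝ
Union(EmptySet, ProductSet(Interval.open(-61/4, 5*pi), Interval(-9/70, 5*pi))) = ProductSet(Interval.open(-61/4, 5*pi), Interval(-9/70, 5*pi))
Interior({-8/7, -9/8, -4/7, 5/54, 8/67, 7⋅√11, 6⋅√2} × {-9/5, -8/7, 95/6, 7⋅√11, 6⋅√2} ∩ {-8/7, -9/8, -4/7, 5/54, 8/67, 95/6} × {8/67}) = ∅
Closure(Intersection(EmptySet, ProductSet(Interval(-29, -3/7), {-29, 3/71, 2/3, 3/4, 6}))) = EmptySet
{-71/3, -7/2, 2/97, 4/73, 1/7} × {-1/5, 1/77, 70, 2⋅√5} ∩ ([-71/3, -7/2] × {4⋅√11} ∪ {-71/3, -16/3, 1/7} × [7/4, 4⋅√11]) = {-71/3, 1/7} × {2⋅√5}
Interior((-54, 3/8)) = (-54, 3/8)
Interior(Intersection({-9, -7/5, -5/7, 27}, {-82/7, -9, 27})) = EmptySet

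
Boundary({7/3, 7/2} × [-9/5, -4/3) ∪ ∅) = {7/3, 7/2} × [-9/5, -4/3]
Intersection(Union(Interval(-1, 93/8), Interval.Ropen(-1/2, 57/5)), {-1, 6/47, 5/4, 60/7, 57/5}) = {-1, 6/47, 5/4, 60/7, 57/5}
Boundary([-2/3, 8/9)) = {-2/3, 8/9}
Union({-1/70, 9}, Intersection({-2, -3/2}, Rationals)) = {-2, -3/2, -1/70, 9}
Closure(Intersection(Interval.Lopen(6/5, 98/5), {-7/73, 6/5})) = EmptySet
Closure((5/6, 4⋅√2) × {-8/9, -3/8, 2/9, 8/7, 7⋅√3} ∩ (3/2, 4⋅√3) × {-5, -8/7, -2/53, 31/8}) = ∅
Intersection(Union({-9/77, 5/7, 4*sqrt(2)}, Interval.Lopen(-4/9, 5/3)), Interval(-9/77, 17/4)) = Interval(-9/77, 5/3)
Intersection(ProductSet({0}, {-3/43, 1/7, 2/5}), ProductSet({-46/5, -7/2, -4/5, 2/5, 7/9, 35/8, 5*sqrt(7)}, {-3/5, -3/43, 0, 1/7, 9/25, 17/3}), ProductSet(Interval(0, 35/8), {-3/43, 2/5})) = EmptySet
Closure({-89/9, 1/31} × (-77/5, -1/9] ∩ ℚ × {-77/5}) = ∅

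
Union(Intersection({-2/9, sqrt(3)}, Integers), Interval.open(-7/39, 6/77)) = Interval.open(-7/39, 6/77)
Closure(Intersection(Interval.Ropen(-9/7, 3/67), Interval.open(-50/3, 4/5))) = Interval(-9/7, 3/67)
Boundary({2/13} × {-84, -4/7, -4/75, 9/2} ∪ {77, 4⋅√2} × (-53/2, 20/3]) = ({2/13} × {-84, -4/7, -4/75, 9/2}) ∪ ({77, 4⋅√2} × [-53/2, 20/3])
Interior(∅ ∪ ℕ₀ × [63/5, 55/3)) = ∅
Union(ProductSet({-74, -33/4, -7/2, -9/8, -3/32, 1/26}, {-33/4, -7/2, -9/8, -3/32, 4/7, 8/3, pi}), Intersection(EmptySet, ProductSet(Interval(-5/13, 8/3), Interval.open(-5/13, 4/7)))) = ProductSet({-74, -33/4, -7/2, -9/8, -3/32, 1/26}, {-33/4, -7/2, -9/8, -3/32, 4/7, 8/3, pi})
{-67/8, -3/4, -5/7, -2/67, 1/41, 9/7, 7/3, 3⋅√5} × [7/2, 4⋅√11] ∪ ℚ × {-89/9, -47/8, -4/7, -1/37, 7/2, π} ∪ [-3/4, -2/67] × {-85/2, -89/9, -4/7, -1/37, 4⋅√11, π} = (ℚ × {-89/9, -47/8, -4/7, -1/37, 7/2, π}) ∪ ([-3/4, -2/67] × {-85/2, -89/9, -4/7, -1/37, 4⋅√11, π}) ∪ ({-67/8, -3/4, -5/7, -2/67, 1/41, 9/7, 7/3, 3⋅√5} × [7/2, 4⋅√11])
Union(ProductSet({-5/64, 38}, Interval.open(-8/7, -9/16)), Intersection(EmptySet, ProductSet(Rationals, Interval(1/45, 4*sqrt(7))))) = ProductSet({-5/64, 38}, Interval.open(-8/7, -9/16))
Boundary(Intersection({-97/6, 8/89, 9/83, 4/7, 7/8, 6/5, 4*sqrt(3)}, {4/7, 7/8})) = {4/7, 7/8}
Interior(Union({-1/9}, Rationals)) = EmptySet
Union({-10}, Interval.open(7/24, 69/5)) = Union({-10}, Interval.open(7/24, 69/5))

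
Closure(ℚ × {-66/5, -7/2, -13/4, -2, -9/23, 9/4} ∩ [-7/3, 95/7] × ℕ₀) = ∅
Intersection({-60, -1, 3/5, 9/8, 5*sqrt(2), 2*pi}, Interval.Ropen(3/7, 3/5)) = EmptySet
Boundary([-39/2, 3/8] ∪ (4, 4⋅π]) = {-39/2, 3/8, 4, 4⋅π}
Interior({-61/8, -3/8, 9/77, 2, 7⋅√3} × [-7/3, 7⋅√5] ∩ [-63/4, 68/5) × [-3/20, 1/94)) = ∅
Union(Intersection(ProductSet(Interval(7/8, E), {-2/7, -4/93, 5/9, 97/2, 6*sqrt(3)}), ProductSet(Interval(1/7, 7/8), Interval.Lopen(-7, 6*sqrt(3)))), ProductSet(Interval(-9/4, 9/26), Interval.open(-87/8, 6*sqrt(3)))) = Union(ProductSet({7/8}, {-2/7, -4/93, 5/9, 6*sqrt(3)}), ProductSet(Interval(-9/4, 9/26), Interval.open(-87/8, 6*sqrt(3))))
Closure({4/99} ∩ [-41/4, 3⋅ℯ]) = {4/99}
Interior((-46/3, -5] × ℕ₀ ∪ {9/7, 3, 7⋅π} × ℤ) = ∅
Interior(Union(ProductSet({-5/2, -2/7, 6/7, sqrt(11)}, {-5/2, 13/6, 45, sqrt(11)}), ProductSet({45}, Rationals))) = EmptySet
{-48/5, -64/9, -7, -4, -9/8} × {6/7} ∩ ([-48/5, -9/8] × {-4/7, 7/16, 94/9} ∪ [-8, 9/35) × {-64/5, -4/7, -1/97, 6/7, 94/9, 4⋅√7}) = {-64/9, -7, -4, -9/8} × {6/7}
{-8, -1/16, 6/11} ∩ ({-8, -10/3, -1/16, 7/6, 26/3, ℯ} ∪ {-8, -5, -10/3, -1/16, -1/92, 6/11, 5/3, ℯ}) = {-8, -1/16, 6/11}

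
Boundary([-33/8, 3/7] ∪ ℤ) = {-33/8, 3/7} ∪ (ℤ \ (-33/8, 3/7))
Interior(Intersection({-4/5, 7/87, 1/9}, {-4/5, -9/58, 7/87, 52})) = EmptySet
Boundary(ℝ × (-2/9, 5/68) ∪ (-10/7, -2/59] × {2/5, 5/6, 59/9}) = (ℝ × {-2/9, 5/68}) ∪ ([-10/7, -2/59] × {2/5, 5/6, 59/9})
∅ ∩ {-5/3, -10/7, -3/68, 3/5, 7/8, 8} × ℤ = ∅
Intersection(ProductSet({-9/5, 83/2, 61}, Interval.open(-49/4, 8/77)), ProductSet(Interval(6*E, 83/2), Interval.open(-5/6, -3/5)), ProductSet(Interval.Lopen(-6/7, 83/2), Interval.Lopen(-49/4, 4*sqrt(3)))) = ProductSet({83/2}, Interval.open(-5/6, -3/5))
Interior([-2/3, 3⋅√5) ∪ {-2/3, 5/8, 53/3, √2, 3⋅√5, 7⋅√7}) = (-2/3, 3⋅√5)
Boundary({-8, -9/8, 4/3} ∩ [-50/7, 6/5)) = {-9/8}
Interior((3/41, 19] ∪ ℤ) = (ℤ \ ({3/41} ∪ (ℤ \ (3/41, 19)))) ∪ ({1, 2, …, 19} \ ℤ \ (3/41, 19)) ∪ ((3/41, 19] \ ℤ \ (3/41, 19)) ∪ ({1, 2, …, 19} \ ({3/41} ∪ (ℤ \ (3/41, 19))))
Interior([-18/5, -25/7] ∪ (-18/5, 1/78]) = (-18/5, 1/78)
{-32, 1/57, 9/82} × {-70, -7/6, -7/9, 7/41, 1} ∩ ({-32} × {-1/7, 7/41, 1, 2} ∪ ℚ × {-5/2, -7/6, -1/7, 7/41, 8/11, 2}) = ({-32} × {7/41, 1}) ∪ ({-32, 1/57, 9/82} × {-7/6, 7/41})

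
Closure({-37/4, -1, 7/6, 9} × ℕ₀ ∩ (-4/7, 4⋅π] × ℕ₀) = {7/6, 9} × ℕ₀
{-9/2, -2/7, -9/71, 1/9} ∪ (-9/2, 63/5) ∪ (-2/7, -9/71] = [-9/2, 63/5)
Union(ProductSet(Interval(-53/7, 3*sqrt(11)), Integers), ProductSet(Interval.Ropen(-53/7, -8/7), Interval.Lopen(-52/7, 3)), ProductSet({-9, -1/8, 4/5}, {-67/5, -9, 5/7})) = Union(ProductSet({-9, -1/8, 4/5}, {-67/5, -9, 5/7}), ProductSet(Interval.Ropen(-53/7, -8/7), Interval.Lopen(-52/7, 3)), ProductSet(Interval(-53/7, 3*sqrt(11)), Integers))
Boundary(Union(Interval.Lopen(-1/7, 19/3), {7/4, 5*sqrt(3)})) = {-1/7, 19/3, 5*sqrt(3)}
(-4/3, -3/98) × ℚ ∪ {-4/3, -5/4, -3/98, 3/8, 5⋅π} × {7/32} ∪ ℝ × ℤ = (ℝ × ℤ) ∪ ((-4/3, -3/98) × ℚ) ∪ ({-4/3, -5/4, -3/98, 3/8, 5⋅π} × {7/32})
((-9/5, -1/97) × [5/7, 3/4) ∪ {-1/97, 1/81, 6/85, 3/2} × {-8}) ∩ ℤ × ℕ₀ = ∅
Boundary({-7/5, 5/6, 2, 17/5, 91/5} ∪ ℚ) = ℝ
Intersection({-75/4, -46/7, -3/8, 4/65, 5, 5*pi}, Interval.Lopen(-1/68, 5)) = {4/65, 5}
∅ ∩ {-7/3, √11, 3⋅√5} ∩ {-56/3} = ∅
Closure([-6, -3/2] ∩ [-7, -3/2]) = [-6, -3/2]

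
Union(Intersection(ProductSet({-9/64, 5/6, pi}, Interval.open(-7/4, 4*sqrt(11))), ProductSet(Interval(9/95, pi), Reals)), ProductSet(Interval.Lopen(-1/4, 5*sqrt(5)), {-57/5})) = Union(ProductSet({5/6, pi}, Interval.open(-7/4, 4*sqrt(11))), ProductSet(Interval.Lopen(-1/4, 5*sqrt(5)), {-57/5}))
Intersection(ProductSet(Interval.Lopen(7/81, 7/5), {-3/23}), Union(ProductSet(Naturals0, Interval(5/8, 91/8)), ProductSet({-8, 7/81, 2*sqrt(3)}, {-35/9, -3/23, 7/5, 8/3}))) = EmptySet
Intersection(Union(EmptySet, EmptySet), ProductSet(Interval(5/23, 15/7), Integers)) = EmptySet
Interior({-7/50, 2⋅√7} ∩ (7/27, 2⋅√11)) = ∅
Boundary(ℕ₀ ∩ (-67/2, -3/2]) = ∅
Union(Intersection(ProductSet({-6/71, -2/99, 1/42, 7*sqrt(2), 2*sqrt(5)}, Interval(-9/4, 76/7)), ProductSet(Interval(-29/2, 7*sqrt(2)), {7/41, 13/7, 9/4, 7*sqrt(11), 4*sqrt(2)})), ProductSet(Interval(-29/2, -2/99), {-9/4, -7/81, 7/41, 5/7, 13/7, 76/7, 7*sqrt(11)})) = Union(ProductSet({-6/71, -2/99, 1/42, 7*sqrt(2), 2*sqrt(5)}, {7/41, 13/7, 9/4, 4*sqrt(2)}), ProductSet(Interval(-29/2, -2/99), {-9/4, -7/81, 7/41, 5/7, 13/7, 76/7, 7*sqrt(11)}))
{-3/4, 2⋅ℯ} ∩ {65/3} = ∅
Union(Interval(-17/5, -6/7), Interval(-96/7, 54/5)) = Interval(-96/7, 54/5)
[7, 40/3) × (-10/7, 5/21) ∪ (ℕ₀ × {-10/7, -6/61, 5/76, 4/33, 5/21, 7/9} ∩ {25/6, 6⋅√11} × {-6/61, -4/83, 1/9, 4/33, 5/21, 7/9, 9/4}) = [7, 40/3) × (-10/7, 5/21)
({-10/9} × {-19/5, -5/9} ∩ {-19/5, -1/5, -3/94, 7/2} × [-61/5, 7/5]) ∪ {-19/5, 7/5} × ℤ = {-19/5, 7/5} × ℤ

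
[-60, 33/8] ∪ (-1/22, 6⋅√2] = [-60, 6⋅√2]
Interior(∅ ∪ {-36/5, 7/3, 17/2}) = ∅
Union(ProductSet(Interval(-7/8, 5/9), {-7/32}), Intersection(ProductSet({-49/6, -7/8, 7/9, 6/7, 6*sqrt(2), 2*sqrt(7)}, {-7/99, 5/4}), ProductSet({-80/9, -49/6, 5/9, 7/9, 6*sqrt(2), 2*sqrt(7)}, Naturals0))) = ProductSet(Interval(-7/8, 5/9), {-7/32})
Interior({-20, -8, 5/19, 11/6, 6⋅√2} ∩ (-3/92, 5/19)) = ∅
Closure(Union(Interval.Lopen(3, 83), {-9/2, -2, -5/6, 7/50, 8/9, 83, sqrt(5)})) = Union({-9/2, -2, -5/6, 7/50, 8/9, sqrt(5)}, Interval(3, 83))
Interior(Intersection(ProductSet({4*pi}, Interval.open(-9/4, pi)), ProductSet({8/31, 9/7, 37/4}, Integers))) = EmptySet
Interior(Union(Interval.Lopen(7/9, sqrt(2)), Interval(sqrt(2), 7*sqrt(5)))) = Interval.open(7/9, 7*sqrt(5))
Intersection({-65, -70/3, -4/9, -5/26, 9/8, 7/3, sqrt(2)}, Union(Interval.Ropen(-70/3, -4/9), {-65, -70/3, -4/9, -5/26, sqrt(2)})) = {-65, -70/3, -4/9, -5/26, sqrt(2)}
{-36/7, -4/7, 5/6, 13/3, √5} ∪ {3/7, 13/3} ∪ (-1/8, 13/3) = {-36/7, -4/7} ∪ (-1/8, 13/3]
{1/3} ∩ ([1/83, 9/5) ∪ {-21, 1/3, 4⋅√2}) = {1/3}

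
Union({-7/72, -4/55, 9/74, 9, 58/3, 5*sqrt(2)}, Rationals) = Union({5*sqrt(2)}, Rationals)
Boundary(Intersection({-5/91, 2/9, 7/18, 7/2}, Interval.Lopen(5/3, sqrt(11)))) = EmptySet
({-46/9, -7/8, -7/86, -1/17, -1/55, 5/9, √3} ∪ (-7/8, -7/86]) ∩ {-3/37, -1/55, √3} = {-1/55, √3}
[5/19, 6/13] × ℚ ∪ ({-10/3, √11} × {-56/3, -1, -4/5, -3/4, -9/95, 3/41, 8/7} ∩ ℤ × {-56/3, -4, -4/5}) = [5/19, 6/13] × ℚ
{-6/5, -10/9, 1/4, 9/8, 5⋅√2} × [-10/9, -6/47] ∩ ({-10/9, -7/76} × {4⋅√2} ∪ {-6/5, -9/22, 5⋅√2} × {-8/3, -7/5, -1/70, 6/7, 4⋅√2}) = ∅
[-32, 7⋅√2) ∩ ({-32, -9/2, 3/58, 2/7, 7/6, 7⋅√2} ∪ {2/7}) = {-32, -9/2, 3/58, 2/7, 7/6}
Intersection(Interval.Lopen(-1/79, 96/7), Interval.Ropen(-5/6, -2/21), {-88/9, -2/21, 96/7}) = EmptySet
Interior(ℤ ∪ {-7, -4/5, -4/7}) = ∅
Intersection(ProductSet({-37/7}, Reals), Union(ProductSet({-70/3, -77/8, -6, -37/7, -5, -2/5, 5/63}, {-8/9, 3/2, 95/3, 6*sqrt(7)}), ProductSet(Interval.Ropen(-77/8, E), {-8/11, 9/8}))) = ProductSet({-37/7}, {-8/9, -8/11, 9/8, 3/2, 95/3, 6*sqrt(7)})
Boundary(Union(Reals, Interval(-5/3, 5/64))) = EmptySet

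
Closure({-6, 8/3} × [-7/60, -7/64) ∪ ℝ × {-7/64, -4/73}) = (ℝ × {-7/64, -4/73}) ∪ ({-6, 8/3} × [-7/60, -7/64])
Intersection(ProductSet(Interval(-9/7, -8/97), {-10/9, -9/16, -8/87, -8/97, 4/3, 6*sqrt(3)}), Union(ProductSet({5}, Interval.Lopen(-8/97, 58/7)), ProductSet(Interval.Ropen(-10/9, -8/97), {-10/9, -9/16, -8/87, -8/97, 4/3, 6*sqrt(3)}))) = ProductSet(Interval.Ropen(-10/9, -8/97), {-10/9, -9/16, -8/87, -8/97, 4/3, 6*sqrt(3)})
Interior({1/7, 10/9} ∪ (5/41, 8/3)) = (5/41, 8/3)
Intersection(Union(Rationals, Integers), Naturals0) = Naturals0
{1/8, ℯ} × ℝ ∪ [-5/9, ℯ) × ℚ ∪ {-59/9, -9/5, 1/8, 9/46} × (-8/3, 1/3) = ({1/8, ℯ} × ℝ) ∪ ([-5/9, ℯ) × ℚ) ∪ ({-59/9, -9/5, 1/8, 9/46} × (-8/3, 1/3))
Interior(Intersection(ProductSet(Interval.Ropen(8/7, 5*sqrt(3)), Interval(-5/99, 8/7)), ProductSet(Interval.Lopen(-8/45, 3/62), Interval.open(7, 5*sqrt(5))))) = EmptySet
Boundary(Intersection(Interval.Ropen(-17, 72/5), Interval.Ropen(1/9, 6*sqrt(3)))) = {1/9, 6*sqrt(3)}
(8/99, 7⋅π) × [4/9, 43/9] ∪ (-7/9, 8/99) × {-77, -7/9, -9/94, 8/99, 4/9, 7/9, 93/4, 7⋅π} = ((8/99, 7⋅π) × [4/9, 43/9]) ∪ ((-7/9, 8/99) × {-77, -7/9, -9/94, 8/99, 4/9, 7/9, 93/4, 7⋅π})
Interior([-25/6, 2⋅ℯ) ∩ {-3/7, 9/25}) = ∅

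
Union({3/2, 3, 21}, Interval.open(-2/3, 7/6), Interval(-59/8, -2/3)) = Union({3/2, 3, 21}, Interval.Ropen(-59/8, 7/6))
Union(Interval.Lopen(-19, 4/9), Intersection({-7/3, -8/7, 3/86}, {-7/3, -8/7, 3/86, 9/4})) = Interval.Lopen(-19, 4/9)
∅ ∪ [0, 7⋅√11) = [0, 7⋅√11)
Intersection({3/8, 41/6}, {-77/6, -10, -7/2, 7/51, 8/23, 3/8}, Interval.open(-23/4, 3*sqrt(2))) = {3/8}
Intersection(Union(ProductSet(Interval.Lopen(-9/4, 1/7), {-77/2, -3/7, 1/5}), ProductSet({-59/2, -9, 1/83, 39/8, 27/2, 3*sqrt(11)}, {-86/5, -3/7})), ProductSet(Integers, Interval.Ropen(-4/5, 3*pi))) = Union(ProductSet({-9}, {-3/7}), ProductSet(Range(-2, 1, 1), {-3/7, 1/5}))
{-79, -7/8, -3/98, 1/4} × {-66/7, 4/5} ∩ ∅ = ∅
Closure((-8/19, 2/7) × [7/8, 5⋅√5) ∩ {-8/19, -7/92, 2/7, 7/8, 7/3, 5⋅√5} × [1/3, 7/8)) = ∅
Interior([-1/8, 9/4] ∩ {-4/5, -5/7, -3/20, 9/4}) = ∅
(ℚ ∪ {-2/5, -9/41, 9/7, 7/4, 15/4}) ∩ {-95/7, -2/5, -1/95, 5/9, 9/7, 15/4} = {-95/7, -2/5, -1/95, 5/9, 9/7, 15/4}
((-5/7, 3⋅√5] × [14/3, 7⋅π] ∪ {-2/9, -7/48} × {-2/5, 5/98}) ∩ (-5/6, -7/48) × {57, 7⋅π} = (-5/7, -7/48) × {7⋅π}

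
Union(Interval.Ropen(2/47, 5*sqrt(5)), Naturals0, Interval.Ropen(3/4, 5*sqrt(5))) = Union(Interval.Ropen(2/47, 5*sqrt(5)), Naturals0)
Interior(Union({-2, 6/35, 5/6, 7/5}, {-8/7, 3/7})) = EmptySet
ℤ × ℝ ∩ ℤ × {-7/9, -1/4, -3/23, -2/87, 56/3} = ℤ × {-7/9, -1/4, -3/23, -2/87, 56/3}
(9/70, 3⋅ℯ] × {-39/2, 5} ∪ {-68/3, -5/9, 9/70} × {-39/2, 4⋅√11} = ((9/70, 3⋅ℯ] × {-39/2, 5}) ∪ ({-68/3, -5/9, 9/70} × {-39/2, 4⋅√11})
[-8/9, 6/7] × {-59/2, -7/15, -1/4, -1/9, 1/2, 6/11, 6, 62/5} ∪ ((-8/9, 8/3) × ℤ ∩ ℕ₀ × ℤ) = ({0, 1, 2} × ℤ) ∪ ([-8/9, 6/7] × {-59/2, -7/15, -1/4, -1/9, 1/2, 6/11, 6, 62/5})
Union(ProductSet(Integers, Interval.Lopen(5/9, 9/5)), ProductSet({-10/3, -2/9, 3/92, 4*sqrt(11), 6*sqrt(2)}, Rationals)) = Union(ProductSet({-10/3, -2/9, 3/92, 4*sqrt(11), 6*sqrt(2)}, Rationals), ProductSet(Integers, Interval.Lopen(5/9, 9/5)))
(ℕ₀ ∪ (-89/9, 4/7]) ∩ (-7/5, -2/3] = (-7/5, -2/3]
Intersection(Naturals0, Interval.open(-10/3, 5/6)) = Range(0, 1, 1)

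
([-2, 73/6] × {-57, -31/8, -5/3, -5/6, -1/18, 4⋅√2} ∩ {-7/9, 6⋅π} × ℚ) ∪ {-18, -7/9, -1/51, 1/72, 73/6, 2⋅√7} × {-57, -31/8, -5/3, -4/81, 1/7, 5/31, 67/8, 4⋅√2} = ({-7/9} × {-57, -31/8, -5/3, -5/6, -1/18}) ∪ ({-18, -7/9, -1/51, 1/72, 73/6, 2⋅√7} × {-57, -31/8, -5/3, -4/81, 1/7, 5/31, 67/8, 4⋅√2})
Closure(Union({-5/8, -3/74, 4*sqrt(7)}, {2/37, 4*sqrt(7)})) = {-5/8, -3/74, 2/37, 4*sqrt(7)}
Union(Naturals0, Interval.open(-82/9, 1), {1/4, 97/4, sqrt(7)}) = Union({97/4, sqrt(7)}, Interval.Lopen(-82/9, 1), Naturals0)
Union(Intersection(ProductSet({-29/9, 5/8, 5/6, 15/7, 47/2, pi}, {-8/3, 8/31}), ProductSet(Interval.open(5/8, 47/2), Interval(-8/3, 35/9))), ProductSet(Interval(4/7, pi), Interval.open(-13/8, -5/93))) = Union(ProductSet({5/6, 15/7, pi}, {-8/3, 8/31}), ProductSet(Interval(4/7, pi), Interval.open(-13/8, -5/93)))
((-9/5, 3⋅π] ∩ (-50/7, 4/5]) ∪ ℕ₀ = (-9/5, 4/5] ∪ ℕ₀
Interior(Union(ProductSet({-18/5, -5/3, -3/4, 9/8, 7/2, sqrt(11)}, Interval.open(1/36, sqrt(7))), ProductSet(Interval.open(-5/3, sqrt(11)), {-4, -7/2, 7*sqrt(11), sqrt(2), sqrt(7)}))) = EmptySet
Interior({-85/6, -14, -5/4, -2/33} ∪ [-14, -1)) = (-14, -1)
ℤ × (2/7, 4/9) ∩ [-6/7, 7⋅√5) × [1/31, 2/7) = ∅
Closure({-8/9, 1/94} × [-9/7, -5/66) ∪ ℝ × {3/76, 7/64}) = (ℝ × {3/76, 7/64}) ∪ ({-8/9, 1/94} × [-9/7, -5/66])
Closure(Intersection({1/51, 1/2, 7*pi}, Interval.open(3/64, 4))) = {1/2}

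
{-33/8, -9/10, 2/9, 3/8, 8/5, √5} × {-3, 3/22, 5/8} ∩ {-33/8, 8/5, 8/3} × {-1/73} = ∅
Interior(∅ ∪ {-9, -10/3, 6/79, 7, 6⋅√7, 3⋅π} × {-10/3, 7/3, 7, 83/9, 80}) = ∅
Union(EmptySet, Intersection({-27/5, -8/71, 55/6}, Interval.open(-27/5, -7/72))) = {-8/71}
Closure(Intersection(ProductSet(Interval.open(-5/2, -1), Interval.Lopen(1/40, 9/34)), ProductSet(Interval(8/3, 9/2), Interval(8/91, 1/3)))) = EmptySet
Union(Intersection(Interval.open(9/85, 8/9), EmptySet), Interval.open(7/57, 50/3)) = Interval.open(7/57, 50/3)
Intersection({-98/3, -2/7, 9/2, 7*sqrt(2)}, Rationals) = {-98/3, -2/7, 9/2}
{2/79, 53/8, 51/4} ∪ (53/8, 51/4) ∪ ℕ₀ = ℕ₀ ∪ {2/79} ∪ [53/8, 51/4]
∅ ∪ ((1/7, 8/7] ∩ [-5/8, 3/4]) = (1/7, 3/4]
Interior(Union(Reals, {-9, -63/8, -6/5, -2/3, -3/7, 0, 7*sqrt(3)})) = Reals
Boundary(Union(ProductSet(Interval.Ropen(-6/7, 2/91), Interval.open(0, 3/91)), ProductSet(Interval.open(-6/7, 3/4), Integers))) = Union(ProductSet({-6/7, 2/91}, Interval(0, 3/91)), ProductSet(Interval(-6/7, 2/91), {0, 3/91}), ProductSet(Interval(-6/7, 3/4), Complement(Integers, Interval.open(0, 3/91))), ProductSet(Union({-6/7}, Interval(2/91, 3/4)), Integers))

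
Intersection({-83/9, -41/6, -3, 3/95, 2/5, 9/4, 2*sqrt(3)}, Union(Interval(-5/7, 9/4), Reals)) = {-83/9, -41/6, -3, 3/95, 2/5, 9/4, 2*sqrt(3)}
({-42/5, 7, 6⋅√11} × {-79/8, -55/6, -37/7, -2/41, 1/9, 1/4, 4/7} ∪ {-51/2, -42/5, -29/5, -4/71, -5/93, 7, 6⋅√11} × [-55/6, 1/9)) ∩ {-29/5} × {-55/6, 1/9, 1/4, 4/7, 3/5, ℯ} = {-29/5} × {-55/6}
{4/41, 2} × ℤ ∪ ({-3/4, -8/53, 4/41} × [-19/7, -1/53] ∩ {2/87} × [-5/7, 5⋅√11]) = {4/41, 2} × ℤ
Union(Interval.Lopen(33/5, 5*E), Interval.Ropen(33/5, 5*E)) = Interval(33/5, 5*E)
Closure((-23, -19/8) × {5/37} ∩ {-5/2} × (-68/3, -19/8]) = ∅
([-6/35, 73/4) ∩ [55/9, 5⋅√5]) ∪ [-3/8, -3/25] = [-3/8, -3/25] ∪ [55/9, 5⋅√5]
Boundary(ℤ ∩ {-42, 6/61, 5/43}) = {-42}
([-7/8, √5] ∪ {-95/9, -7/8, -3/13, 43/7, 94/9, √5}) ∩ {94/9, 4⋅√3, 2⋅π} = {94/9}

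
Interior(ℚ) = ∅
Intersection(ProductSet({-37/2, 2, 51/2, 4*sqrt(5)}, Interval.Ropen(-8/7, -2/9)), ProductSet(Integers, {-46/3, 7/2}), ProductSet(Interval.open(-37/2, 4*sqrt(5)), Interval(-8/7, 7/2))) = EmptySet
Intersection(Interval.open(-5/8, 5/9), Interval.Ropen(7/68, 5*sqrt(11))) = Interval.Ropen(7/68, 5/9)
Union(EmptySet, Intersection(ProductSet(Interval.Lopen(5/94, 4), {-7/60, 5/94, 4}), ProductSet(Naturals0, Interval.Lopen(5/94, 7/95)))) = EmptySet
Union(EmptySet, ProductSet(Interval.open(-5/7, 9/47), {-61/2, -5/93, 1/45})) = ProductSet(Interval.open(-5/7, 9/47), {-61/2, -5/93, 1/45})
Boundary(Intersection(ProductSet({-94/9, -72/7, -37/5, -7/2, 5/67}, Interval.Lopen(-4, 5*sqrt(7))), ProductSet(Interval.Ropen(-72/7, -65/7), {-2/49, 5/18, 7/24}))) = ProductSet({-72/7}, {-2/49, 5/18, 7/24})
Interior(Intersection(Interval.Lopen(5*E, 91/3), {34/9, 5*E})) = EmptySet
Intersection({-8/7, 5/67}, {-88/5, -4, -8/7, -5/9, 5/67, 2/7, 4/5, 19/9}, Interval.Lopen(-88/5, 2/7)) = {-8/7, 5/67}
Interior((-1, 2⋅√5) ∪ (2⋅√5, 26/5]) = (-1, 2⋅√5) ∪ (2⋅√5, 26/5)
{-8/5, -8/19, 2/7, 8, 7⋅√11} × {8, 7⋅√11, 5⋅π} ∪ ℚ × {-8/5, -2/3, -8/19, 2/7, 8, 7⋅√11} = (ℚ × {-8/5, -2/3, -8/19, 2/7, 8, 7⋅√11}) ∪ ({-8/5, -8/19, 2/7, 8, 7⋅√11} × {8, 7⋅√11, 5⋅π})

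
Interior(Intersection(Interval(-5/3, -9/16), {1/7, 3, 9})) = EmptySet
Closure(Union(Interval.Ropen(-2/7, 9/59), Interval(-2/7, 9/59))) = Interval(-2/7, 9/59)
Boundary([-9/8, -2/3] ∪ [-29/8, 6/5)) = {-29/8, 6/5}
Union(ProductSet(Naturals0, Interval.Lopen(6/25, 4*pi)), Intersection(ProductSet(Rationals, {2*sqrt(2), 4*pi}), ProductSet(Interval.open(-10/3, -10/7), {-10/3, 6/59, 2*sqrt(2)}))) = Union(ProductSet(Intersection(Interval.open(-10/3, -10/7), Rationals), {2*sqrt(2)}), ProductSet(Naturals0, Interval.Lopen(6/25, 4*pi)))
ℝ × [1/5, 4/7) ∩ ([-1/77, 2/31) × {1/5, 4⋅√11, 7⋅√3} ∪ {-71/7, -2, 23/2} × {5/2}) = [-1/77, 2/31) × {1/5}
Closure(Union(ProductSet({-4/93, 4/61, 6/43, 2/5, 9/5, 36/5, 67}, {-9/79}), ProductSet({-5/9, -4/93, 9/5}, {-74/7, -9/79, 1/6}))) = Union(ProductSet({-5/9, -4/93, 9/5}, {-74/7, -9/79, 1/6}), ProductSet({-4/93, 4/61, 6/43, 2/5, 9/5, 36/5, 67}, {-9/79}))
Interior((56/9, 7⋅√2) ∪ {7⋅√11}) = (56/9, 7⋅√2)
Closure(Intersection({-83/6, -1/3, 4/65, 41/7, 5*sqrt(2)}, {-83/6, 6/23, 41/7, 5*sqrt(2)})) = {-83/6, 41/7, 5*sqrt(2)}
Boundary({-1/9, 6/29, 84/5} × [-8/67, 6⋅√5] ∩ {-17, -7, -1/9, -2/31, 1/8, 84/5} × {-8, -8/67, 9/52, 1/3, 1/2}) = {-1/9, 84/5} × {-8/67, 9/52, 1/3, 1/2}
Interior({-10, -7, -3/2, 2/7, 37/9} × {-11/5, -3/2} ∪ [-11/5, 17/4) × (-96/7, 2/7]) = (-11/5, 17/4) × (-96/7, 2/7)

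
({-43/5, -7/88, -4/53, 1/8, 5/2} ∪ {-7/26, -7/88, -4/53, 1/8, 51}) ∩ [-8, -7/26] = {-7/26}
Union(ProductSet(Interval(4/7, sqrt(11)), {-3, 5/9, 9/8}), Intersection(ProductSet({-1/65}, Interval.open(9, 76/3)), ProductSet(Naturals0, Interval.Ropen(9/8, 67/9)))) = ProductSet(Interval(4/7, sqrt(11)), {-3, 5/9, 9/8})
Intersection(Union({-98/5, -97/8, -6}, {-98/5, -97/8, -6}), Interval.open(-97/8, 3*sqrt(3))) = {-6}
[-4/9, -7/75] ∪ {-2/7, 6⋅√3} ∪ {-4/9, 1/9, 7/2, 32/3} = [-4/9, -7/75] ∪ {1/9, 7/2, 32/3, 6⋅√3}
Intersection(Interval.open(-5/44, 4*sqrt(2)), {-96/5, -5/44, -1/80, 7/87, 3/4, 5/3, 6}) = {-1/80, 7/87, 3/4, 5/3}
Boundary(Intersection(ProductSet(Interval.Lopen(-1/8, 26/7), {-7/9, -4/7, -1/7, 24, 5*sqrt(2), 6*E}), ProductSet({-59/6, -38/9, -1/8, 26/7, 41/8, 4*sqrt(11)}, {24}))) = ProductSet({26/7}, {24})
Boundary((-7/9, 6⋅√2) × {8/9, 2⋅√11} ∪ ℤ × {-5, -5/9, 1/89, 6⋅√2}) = (ℤ × {-5, -5/9, 1/89, 6⋅√2}) ∪ ([-7/9, 6⋅√2] × {8/9, 2⋅√11})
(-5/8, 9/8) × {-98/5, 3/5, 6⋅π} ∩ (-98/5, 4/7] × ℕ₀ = ∅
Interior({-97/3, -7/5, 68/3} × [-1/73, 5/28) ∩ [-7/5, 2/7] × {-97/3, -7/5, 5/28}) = ∅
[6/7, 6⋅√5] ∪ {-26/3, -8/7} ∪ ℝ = (-∞, ∞)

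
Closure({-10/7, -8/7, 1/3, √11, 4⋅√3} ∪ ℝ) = ℝ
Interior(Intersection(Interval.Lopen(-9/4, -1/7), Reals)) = Interval.open(-9/4, -1/7)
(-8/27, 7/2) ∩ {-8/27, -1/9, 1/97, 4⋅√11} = {-1/9, 1/97}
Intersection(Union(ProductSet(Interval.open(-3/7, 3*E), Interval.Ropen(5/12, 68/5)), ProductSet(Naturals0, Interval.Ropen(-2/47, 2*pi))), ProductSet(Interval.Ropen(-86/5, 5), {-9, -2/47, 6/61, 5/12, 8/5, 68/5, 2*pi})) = Union(ProductSet(Interval.open(-3/7, 5), {5/12, 8/5, 2*pi}), ProductSet(Range(0, 5, 1), {-2/47, 6/61, 5/12, 8/5}))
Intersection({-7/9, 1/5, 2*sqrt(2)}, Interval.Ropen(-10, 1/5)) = {-7/9}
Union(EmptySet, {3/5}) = {3/5}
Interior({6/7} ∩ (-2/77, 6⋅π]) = ∅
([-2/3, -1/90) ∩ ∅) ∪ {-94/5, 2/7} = {-94/5, 2/7}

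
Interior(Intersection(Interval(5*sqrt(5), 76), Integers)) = EmptySet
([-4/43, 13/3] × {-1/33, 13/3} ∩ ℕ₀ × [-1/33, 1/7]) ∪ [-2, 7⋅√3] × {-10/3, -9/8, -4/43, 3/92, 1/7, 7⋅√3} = ({0, 1, …, 4} × {-1/33}) ∪ ([-2, 7⋅√3] × {-10/3, -9/8, -4/43, 3/92, 1/7, 7⋅√3})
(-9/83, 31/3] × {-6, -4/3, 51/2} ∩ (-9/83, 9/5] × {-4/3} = (-9/83, 9/5] × {-4/3}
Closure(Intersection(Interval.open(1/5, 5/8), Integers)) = EmptySet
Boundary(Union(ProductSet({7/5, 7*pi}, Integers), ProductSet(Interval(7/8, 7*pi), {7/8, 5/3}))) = Union(ProductSet({7/5, 7*pi}, Integers), ProductSet(Interval(7/8, 7*pi), {7/8, 5/3}))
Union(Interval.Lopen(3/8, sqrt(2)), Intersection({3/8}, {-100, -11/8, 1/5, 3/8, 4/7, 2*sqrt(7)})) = Interval(3/8, sqrt(2))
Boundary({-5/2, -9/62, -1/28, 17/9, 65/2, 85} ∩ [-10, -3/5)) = {-5/2}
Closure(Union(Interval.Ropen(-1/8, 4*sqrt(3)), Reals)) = Interval(-oo, oo)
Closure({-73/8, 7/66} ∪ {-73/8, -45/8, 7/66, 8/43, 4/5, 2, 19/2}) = {-73/8, -45/8, 7/66, 8/43, 4/5, 2, 19/2}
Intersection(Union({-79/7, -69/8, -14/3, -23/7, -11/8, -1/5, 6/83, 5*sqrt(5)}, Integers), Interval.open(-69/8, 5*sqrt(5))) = Union({-14/3, -23/7, -11/8, -1/5, 6/83}, Range(-8, 12, 1))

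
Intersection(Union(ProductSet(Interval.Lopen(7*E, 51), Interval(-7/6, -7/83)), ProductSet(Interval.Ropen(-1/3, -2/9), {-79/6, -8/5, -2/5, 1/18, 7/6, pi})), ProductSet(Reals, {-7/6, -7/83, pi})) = Union(ProductSet(Interval.Ropen(-1/3, -2/9), {pi}), ProductSet(Interval.Lopen(7*E, 51), {-7/6, -7/83}))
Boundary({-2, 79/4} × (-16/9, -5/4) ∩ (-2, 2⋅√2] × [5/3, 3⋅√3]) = ∅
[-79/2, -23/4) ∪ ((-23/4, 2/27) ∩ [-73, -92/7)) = [-79/2, -23/4)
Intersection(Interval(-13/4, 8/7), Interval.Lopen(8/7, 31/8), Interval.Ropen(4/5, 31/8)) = EmptySet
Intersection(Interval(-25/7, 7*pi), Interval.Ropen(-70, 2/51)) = Interval.Ropen(-25/7, 2/51)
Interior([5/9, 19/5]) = (5/9, 19/5)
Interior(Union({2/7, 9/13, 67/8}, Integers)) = EmptySet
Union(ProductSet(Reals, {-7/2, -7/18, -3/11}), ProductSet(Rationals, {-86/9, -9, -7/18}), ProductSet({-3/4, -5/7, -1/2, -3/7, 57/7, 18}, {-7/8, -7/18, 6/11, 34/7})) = Union(ProductSet({-3/4, -5/7, -1/2, -3/7, 57/7, 18}, {-7/8, -7/18, 6/11, 34/7}), ProductSet(Rationals, {-86/9, -9, -7/18}), ProductSet(Reals, {-7/2, -7/18, -3/11}))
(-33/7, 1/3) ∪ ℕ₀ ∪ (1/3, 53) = (-33/7, 1/3) ∪ ℕ₀ ∪ (1/3, 53]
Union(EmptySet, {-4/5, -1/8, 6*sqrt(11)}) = {-4/5, -1/8, 6*sqrt(11)}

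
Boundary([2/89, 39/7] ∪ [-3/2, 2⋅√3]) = {-3/2, 39/7}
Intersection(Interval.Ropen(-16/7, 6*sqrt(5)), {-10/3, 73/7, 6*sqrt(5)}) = {73/7}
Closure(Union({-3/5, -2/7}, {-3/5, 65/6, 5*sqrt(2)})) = {-3/5, -2/7, 65/6, 5*sqrt(2)}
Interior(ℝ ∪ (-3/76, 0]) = (-∞, ∞)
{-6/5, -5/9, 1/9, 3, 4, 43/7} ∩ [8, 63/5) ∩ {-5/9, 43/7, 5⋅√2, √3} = ∅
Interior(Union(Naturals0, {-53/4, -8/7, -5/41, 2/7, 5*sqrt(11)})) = EmptySet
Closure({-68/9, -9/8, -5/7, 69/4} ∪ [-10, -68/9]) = [-10, -68/9] ∪ {-9/8, -5/7, 69/4}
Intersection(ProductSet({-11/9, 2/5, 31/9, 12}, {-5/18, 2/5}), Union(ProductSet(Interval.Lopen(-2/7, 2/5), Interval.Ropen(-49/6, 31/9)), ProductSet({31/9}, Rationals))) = ProductSet({2/5, 31/9}, {-5/18, 2/5})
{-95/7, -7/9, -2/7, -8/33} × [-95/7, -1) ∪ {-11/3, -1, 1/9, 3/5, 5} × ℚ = ({-11/3, -1, 1/9, 3/5, 5} × ℚ) ∪ ({-95/7, -7/9, -2/7, -8/33} × [-95/7, -1))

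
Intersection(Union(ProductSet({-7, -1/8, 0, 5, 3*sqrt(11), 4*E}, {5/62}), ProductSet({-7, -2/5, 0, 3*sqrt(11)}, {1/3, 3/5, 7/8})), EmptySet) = EmptySet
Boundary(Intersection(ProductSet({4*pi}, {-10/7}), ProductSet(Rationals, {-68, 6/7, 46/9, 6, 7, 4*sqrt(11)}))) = EmptySet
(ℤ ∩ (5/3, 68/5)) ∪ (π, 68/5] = {2, 3, …, 13} ∪ (π, 68/5]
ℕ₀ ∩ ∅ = ∅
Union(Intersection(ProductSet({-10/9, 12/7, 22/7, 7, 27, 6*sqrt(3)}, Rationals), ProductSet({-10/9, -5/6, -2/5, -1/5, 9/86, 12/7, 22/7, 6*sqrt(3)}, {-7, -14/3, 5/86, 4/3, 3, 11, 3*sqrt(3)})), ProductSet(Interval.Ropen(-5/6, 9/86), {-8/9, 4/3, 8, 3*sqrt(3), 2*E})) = Union(ProductSet({-10/9, 12/7, 22/7, 6*sqrt(3)}, {-7, -14/3, 5/86, 4/3, 3, 11}), ProductSet(Interval.Ropen(-5/6, 9/86), {-8/9, 4/3, 8, 3*sqrt(3), 2*E}))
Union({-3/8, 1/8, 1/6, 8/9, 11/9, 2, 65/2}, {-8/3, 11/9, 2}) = {-8/3, -3/8, 1/8, 1/6, 8/9, 11/9, 2, 65/2}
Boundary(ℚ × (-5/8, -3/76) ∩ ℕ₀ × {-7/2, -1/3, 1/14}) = ℕ₀ × {-1/3}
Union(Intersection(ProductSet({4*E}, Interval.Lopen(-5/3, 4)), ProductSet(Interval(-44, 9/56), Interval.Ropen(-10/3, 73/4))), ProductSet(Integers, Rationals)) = ProductSet(Integers, Rationals)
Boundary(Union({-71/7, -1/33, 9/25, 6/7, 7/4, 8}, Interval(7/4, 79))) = {-71/7, -1/33, 9/25, 6/7, 7/4, 79}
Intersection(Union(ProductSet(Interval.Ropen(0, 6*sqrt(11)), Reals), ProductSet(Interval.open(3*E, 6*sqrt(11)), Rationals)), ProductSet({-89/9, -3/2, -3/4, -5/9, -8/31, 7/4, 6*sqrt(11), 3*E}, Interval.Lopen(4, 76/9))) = ProductSet({7/4, 3*E}, Interval.Lopen(4, 76/9))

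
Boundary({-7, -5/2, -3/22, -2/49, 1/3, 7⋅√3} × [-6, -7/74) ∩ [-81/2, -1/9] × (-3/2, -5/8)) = {-7, -5/2, -3/22} × [-3/2, -5/8]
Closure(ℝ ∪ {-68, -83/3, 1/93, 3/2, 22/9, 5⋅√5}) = ℝ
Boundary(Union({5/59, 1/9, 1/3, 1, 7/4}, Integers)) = Union({5/59, 1/9, 1/3, 7/4}, Integers)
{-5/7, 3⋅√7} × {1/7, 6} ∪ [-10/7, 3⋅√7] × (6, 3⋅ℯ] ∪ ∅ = ({-5/7, 3⋅√7} × {1/7, 6}) ∪ ([-10/7, 3⋅√7] × (6, 3⋅ℯ])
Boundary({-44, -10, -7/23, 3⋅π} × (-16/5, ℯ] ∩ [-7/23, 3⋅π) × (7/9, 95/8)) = {-7/23} × [7/9, ℯ]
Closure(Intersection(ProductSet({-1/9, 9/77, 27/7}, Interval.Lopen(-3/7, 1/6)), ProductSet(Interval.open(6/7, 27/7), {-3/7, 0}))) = EmptySet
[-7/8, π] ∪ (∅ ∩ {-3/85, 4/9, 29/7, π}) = [-7/8, π]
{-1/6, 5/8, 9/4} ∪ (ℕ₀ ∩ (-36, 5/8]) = {-1/6, 5/8, 9/4} ∪ {0}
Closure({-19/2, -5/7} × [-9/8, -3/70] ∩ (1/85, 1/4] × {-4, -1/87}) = ∅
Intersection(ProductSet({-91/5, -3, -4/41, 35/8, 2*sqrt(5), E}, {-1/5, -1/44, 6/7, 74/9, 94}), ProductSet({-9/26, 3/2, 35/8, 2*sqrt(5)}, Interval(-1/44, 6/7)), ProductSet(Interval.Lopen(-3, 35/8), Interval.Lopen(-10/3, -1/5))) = EmptySet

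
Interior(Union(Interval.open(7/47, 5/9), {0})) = Interval.open(7/47, 5/9)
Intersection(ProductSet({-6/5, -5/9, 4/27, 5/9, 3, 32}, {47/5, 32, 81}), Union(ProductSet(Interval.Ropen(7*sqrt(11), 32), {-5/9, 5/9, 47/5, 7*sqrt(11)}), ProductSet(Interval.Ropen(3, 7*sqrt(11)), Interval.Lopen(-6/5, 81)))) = ProductSet({3}, {47/5, 32, 81})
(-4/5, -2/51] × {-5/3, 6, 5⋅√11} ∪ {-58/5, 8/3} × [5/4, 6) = ({-58/5, 8/3} × [5/4, 6)) ∪ ((-4/5, -2/51] × {-5/3, 6, 5⋅√11})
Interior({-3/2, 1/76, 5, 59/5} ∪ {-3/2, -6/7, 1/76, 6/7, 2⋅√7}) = ∅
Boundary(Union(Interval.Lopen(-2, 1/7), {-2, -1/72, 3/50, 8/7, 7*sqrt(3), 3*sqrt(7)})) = {-2, 1/7, 8/7, 7*sqrt(3), 3*sqrt(7)}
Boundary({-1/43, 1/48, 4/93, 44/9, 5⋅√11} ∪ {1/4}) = {-1/43, 1/48, 4/93, 1/4, 44/9, 5⋅√11}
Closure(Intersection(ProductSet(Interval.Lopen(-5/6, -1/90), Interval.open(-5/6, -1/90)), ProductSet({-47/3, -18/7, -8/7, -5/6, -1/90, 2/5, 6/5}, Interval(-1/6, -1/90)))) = ProductSet({-1/90}, Interval(-1/6, -1/90))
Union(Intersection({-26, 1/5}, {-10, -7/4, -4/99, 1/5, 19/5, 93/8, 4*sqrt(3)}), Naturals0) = Union({1/5}, Naturals0)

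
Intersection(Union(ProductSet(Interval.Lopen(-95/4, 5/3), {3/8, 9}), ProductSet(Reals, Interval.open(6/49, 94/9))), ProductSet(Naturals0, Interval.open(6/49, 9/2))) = ProductSet(Naturals0, Interval.open(6/49, 9/2))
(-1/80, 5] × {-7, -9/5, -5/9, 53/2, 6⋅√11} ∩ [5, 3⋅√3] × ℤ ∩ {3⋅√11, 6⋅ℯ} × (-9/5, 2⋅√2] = ∅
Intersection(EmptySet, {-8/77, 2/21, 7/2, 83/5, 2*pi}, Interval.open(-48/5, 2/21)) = EmptySet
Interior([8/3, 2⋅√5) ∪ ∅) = (8/3, 2⋅√5)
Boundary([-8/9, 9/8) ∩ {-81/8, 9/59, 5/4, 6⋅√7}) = {9/59}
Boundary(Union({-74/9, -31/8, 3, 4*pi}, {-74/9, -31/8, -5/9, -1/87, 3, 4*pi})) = {-74/9, -31/8, -5/9, -1/87, 3, 4*pi}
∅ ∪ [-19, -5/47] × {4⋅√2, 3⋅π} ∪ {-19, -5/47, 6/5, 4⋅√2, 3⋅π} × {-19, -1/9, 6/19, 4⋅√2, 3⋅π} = ([-19, -5/47] × {4⋅√2, 3⋅π}) ∪ ({-19, -5/47, 6/5, 4⋅√2, 3⋅π} × {-19, -1/9, 6/19, 4⋅√2, 3⋅π})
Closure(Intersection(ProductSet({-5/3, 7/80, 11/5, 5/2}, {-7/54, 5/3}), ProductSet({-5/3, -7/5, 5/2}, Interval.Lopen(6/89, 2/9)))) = EmptySet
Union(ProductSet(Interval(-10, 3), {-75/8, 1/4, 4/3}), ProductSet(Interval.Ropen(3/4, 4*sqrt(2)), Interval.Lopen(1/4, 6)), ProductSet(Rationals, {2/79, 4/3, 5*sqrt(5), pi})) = Union(ProductSet(Interval(-10, 3), {-75/8, 1/4, 4/3}), ProductSet(Interval.Ropen(3/4, 4*sqrt(2)), Interval.Lopen(1/4, 6)), ProductSet(Rationals, {2/79, 4/3, 5*sqrt(5), pi}))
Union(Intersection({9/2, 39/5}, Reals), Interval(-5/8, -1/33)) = Union({9/2, 39/5}, Interval(-5/8, -1/33))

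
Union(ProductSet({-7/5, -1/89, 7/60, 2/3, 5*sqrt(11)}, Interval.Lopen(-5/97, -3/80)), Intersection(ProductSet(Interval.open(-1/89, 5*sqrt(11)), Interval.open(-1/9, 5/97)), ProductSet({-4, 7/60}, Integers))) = Union(ProductSet({7/60}, Range(0, 1, 1)), ProductSet({-7/5, -1/89, 7/60, 2/3, 5*sqrt(11)}, Interval.Lopen(-5/97, -3/80)))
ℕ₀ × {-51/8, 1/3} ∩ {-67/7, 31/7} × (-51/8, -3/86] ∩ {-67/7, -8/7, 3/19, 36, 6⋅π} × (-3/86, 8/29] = ∅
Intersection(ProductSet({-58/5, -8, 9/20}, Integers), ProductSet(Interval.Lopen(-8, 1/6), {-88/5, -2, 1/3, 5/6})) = EmptySet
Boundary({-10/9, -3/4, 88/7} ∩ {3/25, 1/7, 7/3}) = ∅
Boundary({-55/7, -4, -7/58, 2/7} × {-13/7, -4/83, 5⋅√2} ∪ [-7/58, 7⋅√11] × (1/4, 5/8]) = ({-7/58, 7⋅√11} × [1/4, 5/8]) ∪ ([-7/58, 7⋅√11] × {1/4, 5/8}) ∪ ({-55/7, -4, -7/58, 2/7} × {-13/7, -4/83, 5⋅√2})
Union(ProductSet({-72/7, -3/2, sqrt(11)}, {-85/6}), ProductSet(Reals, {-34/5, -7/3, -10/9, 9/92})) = Union(ProductSet({-72/7, -3/2, sqrt(11)}, {-85/6}), ProductSet(Reals, {-34/5, -7/3, -10/9, 9/92}))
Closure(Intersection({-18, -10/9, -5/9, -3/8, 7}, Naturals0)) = {7}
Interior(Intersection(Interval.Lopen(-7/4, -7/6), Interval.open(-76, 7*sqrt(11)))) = Interval.open(-7/4, -7/6)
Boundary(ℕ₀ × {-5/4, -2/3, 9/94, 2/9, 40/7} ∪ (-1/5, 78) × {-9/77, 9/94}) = (ℕ₀ × {-5/4, -2/3, 9/94, 2/9, 40/7}) ∪ ([-1/5, 78] × {-9/77, 9/94})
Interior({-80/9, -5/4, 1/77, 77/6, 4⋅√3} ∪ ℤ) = ∅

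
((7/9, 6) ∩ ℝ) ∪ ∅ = (7/9, 6)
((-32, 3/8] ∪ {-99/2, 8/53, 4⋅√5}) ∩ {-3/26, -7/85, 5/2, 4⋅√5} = {-3/26, -7/85, 4⋅√5}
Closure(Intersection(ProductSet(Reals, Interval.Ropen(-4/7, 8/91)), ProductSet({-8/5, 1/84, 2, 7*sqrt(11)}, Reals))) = ProductSet({-8/5, 1/84, 2, 7*sqrt(11)}, Interval(-4/7, 8/91))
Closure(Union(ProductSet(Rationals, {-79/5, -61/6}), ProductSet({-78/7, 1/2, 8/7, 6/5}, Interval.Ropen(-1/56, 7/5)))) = Union(ProductSet({-78/7, 1/2, 8/7, 6/5}, Interval(-1/56, 7/5)), ProductSet(Reals, {-79/5, -61/6}))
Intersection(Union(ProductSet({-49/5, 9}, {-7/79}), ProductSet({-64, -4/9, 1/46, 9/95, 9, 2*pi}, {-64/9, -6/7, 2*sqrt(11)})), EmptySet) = EmptySet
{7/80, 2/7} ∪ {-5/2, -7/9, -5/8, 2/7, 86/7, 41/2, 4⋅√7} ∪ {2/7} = {-5/2, -7/9, -5/8, 7/80, 2/7, 86/7, 41/2, 4⋅√7}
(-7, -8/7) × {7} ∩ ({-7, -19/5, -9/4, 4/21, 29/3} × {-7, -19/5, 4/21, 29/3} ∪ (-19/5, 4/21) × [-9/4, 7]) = (-19/5, -8/7) × {7}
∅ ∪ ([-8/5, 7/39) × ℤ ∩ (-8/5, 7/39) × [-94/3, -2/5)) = (-8/5, 7/39) × {-31, -30, …, -1}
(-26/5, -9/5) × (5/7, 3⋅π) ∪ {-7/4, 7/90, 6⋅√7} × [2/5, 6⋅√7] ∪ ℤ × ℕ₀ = (ℤ × ℕ₀) ∪ ((-26/5, -9/5) × (5/7, 3⋅π)) ∪ ({-7/4, 7/90, 6⋅√7} × [2/5, 6⋅√7])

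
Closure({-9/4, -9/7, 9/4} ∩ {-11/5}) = ∅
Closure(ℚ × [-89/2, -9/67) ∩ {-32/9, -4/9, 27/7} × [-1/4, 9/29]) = {-32/9, -4/9, 27/7} × [-1/4, -9/67]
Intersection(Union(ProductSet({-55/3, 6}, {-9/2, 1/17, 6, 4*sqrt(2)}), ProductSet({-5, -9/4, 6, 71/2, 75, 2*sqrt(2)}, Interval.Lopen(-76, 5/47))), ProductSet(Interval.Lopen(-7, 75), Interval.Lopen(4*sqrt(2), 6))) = ProductSet({6}, {6})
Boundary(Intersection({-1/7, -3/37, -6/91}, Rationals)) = {-1/7, -3/37, -6/91}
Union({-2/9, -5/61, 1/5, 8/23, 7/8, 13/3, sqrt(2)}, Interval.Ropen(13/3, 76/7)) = Union({-2/9, -5/61, 1/5, 8/23, 7/8, sqrt(2)}, Interval.Ropen(13/3, 76/7))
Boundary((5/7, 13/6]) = {5/7, 13/6}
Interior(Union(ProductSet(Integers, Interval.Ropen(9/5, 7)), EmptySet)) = EmptySet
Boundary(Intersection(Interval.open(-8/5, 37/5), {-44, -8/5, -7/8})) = {-7/8}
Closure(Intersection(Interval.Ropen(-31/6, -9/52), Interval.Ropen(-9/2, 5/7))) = Interval(-9/2, -9/52)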